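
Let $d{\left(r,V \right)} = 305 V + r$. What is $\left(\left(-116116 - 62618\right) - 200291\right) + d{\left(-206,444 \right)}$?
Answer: $-243811$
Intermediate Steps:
$d{\left(r,V \right)} = r + 305 V$
$\left(\left(-116116 - 62618\right) - 200291\right) + d{\left(-206,444 \right)} = \left(\left(-116116 - 62618\right) - 200291\right) + \left(-206 + 305 \cdot 444\right) = \left(\left(-116116 - 62618\right) - 200291\right) + \left(-206 + 135420\right) = \left(-178734 - 200291\right) + 135214 = -379025 + 135214 = -243811$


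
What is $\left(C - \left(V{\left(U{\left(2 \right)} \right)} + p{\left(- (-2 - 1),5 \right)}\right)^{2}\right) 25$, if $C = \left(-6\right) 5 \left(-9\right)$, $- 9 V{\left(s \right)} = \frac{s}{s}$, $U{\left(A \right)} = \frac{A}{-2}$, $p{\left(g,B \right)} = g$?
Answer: $\frac{529850}{81} \approx 6541.4$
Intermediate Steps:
$U{\left(A \right)} = - \frac{A}{2}$ ($U{\left(A \right)} = A \left(- \frac{1}{2}\right) = - \frac{A}{2}$)
$V{\left(s \right)} = - \frac{1}{9}$ ($V{\left(s \right)} = - \frac{s \frac{1}{s}}{9} = \left(- \frac{1}{9}\right) 1 = - \frac{1}{9}$)
$C = 270$ ($C = \left(-30\right) \left(-9\right) = 270$)
$\left(C - \left(V{\left(U{\left(2 \right)} \right)} + p{\left(- (-2 - 1),5 \right)}\right)^{2}\right) 25 = \left(270 - \left(- \frac{1}{9} - \left(-2 - 1\right)\right)^{2}\right) 25 = \left(270 - \left(- \frac{1}{9} - -3\right)^{2}\right) 25 = \left(270 - \left(- \frac{1}{9} + 3\right)^{2}\right) 25 = \left(270 - \left(\frac{26}{9}\right)^{2}\right) 25 = \left(270 - \frac{676}{81}\right) 25 = \frac{21194}{81} \cdot 25 = \frac{529850}{81}$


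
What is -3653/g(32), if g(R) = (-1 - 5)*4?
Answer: 3653/24 ≈ 152.21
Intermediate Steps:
g(R) = -24 (g(R) = -6*4 = -24)
-3653/g(32) = -3653/(-24) = -3653*(-1/24) = 3653/24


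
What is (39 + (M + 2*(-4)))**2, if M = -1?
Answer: 900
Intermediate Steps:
(39 + (M + 2*(-4)))**2 = (39 + (-1 + 2*(-4)))**2 = (39 + (-1 - 8))**2 = (39 - 9)**2 = 30**2 = 900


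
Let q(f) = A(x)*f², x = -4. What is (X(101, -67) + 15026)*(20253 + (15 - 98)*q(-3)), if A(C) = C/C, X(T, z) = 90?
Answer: 294852696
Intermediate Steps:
A(C) = 1
q(f) = f² (q(f) = 1*f² = f²)
(X(101, -67) + 15026)*(20253 + (15 - 98)*q(-3)) = (90 + 15026)*(20253 + (15 - 98)*(-3)²) = 15116*(20253 - 83*9) = 15116*(20253 - 747) = 15116*19506 = 294852696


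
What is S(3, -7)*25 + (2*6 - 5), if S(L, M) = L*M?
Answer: -518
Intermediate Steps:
S(3, -7)*25 + (2*6 - 5) = (3*(-7))*25 + (2*6 - 5) = -21*25 + (12 - 5) = -525 + 7 = -518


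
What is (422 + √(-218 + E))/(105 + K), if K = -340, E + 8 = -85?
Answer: -422/235 - I*√311/235 ≈ -1.7957 - 0.075043*I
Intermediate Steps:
E = -93 (E = -8 - 85 = -93)
(422 + √(-218 + E))/(105 + K) = (422 + √(-218 - 93))/(105 - 340) = (422 + √(-311))/(-235) = (422 + I*√311)*(-1/235) = -422/235 - I*√311/235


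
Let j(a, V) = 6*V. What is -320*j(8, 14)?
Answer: -26880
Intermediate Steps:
-320*j(8, 14) = -1920*14 = -320*84 = -26880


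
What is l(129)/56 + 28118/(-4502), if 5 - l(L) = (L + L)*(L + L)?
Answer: -150611613/126056 ≈ -1194.8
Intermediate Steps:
l(L) = 5 - 4*L² (l(L) = 5 - (L + L)*(L + L) = 5 - 2*L*2*L = 5 - 4*L²)
l(129)/56 + 28118/(-4502) = (5 - 4*129²)/56 + 28118/(-4502) = (5 - 4*16641)*(1/56) + 28118*(-1/4502) = (5 - 66564)*(1/56) - 14059/2251 = -66559*1/56 - 14059/2251 = -66559/56 - 14059/2251 = -150611613/126056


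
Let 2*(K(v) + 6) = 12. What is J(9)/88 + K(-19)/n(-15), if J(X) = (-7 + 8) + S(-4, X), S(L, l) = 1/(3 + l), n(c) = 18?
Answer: 13/1056 ≈ 0.012311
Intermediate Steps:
K(v) = 0 (K(v) = -6 + (½)*12 = -6 + 6 = 0)
J(X) = 1 + 1/(3 + X) (J(X) = (-7 + 8) + 1/(3 + X) = 1 + 1/(3 + X))
J(9)/88 + K(-19)/n(-15) = ((4 + 9)/(3 + 9))/88 + 0/18 = (13/12)*(1/88) + 0*(1/18) = ((1/12)*13)*(1/88) + 0 = (13/12)*(1/88) + 0 = 13/1056 + 0 = 13/1056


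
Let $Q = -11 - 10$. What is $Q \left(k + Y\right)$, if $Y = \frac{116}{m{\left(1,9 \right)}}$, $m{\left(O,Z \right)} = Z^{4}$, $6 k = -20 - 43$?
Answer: $\frac{962843}{4374} \approx 220.13$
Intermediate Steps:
$k = - \frac{21}{2}$ ($k = \frac{-20 - 43}{6} = \frac{1}{6} \left(-63\right) = - \frac{21}{2} \approx -10.5$)
$Y = \frac{116}{6561}$ ($Y = \frac{116}{9^{4}} = \frac{116}{6561} \approx 0.01768$)
$Q = -21$ ($Q = -11 - 10 = -21$)
$Q \left(k + Y\right) = - 21 \left(- \frac{21}{2} + \frac{116}{6561}\right) = \left(-21\right) \left(- \frac{137549}{13122}\right) = \frac{962843}{4374}$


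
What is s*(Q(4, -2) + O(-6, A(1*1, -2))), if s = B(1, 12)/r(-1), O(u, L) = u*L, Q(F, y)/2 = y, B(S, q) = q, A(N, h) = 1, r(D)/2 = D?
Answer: 60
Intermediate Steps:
r(D) = 2*D
Q(F, y) = 2*y
O(u, L) = L*u
s = -6 (s = 12/((2*(-1))) = 12/(-2) = 12*(-½) = -6)
s*(Q(4, -2) + O(-6, A(1*1, -2))) = -6*(2*(-2) + 1*(-6)) = -6*(-4 - 6) = -6*(-10) = 60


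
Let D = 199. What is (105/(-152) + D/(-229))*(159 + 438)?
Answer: -32412921/34808 ≈ -931.19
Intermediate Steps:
(105/(-152) + D/(-229))*(159 + 438) = (105/(-152) + 199/(-229))*(159 + 438) = (105*(-1/152) + 199*(-1/229))*597 = (-105/152 - 199/229)*597 = -54293/34808*597 = -32412921/34808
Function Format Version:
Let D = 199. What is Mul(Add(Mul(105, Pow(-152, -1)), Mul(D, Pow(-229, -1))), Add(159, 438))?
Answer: Rational(-32412921, 34808) ≈ -931.19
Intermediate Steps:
Mul(Add(Mul(105, Pow(-152, -1)), Mul(D, Pow(-229, -1))), Add(159, 438)) = Mul(Add(Mul(105, Pow(-152, -1)), Mul(199, Pow(-229, -1))), Add(159, 438)) = Mul(Add(Mul(105, Rational(-1, 152)), Mul(199, Rational(-1, 229))), 597) = Mul(Add(Rational(-105, 152), Rational(-199, 229)), 597) = Mul(Rational(-54293, 34808), 597) = Rational(-32412921, 34808)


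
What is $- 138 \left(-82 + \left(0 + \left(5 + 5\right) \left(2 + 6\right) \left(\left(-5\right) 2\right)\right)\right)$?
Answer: $121716$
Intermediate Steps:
$- 138 \left(-82 + \left(0 + \left(5 + 5\right) \left(2 + 6\right) \left(\left(-5\right) 2\right)\right)\right) = - 138 \left(-82 + \left(0 + 10 \cdot 8 \left(-10\right)\right)\right) = - 138 \left(-82 + \left(0 + 80 \left(-10\right)\right)\right) = - 138 \left(-82 + \left(0 - 800\right)\right) = - 138 \left(-82 - 800\right) = \left(-138\right) \left(-882\right) = 121716$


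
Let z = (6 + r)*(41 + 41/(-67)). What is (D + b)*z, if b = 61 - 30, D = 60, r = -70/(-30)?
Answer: 2052050/67 ≈ 30628.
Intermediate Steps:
r = 7/3 (r = -70*(-1/30) = 7/3 ≈ 2.3333)
b = 31
z = 22550/67 (z = (6 + 7/3)*(41 + 41/(-67)) = 25*(41 + 41*(-1/67))/3 = 25*(41 - 41/67)/3 = (25/3)*(2706/67) = 22550/67 ≈ 336.57)
(D + b)*z = (60 + 31)*(22550/67) = 91*(22550/67) = 2052050/67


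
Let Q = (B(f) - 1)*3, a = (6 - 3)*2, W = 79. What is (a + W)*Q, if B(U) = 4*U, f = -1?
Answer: -1275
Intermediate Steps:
a = 6 (a = 3*2 = 6)
Q = -15 (Q = (4*(-1) - 1)*3 = (-4 - 1)*3 = -5*3 = -15)
(a + W)*Q = (6 + 79)*(-15) = 85*(-15) = -1275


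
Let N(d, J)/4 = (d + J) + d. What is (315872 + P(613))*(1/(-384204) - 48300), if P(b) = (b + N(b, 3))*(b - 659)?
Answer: -570981969941569/192102 ≈ -2.9723e+9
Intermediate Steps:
N(d, J) = 4*J + 8*d (N(d, J) = 4*((d + J) + d) = 4*((J + d) + d) = 4*(J + 2*d) = 4*J + 8*d)
P(b) = (-659 + b)*(12 + 9*b) (P(b) = (b + (4*3 + 8*b))*(b - 659) = (b + (12 + 8*b))*(-659 + b) = (12 + 9*b)*(-659 + b) = (-659 + b)*(12 + 9*b))
(315872 + P(613))*(1/(-384204) - 48300) = (315872 + (-7908 - 5919*613 + 9*613²))*(1/(-384204) - 48300) = (315872 + (-7908 - 3628347 + 9*375769))*(-1/384204 - 48300) = (315872 + (-7908 - 3628347 + 3381921))*(-18557053201/384204) = (315872 - 254334)*(-18557053201/384204) = 61538*(-18557053201/384204) = -570981969941569/192102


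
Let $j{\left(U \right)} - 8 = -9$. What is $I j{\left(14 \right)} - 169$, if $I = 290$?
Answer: $-459$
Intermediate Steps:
$j{\left(U \right)} = -1$ ($j{\left(U \right)} = 8 - 9 = -1$)
$I j{\left(14 \right)} - 169 = 290 \left(-1\right) - 169 = -290 - 169 = -459$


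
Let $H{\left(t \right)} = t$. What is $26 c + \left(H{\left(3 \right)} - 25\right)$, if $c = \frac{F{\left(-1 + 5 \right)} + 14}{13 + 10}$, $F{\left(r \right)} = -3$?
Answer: $- \frac{220}{23} \approx -9.5652$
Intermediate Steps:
$c = \frac{11}{23}$ ($c = \frac{-3 + 14}{13 + 10} = \frac{11}{23} \approx 0.47826$)
$26 c + \left(H{\left(3 \right)} - 25\right) = 26 \cdot \frac{11}{23} + \left(3 - 25\right) = \frac{286}{23} - 22 = - \frac{220}{23}$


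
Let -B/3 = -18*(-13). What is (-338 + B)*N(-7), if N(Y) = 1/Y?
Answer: 1040/7 ≈ 148.57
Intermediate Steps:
B = -702 (B = -(-54)*(-13) = -3*234 = -702)
(-338 + B)*N(-7) = (-338 - 702)/(-7) = -1040*(-⅐) = 1040/7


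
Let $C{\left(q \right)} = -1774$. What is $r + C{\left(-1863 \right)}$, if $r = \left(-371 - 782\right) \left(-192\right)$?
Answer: $219602$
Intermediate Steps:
$r = 221376$ ($r = \left(-1153\right) \left(-192\right) = 221376$)
$r + C{\left(-1863 \right)} = 221376 - 1774 = 219602$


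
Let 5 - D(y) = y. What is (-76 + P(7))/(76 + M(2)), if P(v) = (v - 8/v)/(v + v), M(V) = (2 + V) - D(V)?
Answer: -7407/7546 ≈ -0.98158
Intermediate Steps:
D(y) = 5 - y
M(V) = -3 + 2*V (M(V) = (2 + V) - (5 - V) = (2 + V) + (-5 + V) = -3 + 2*V)
P(v) = (v - 8/v)/(2*v) (P(v) = (v - 8/v)/((2*v)) = (v - 8/v)*(1/(2*v)) = (v - 8/v)/(2*v))
(-76 + P(7))/(76 + M(2)) = (-76 + (1/2 - 4/7**2))/(76 + (-3 + 2*2)) = (-76 + (1/2 - 4*1/49))/(76 + (-3 + 4)) = (-76 + (1/2 - 4/49))/(76 + 1) = (-76 + 41/98)/77 = -7407/98*1/77 = -7407/7546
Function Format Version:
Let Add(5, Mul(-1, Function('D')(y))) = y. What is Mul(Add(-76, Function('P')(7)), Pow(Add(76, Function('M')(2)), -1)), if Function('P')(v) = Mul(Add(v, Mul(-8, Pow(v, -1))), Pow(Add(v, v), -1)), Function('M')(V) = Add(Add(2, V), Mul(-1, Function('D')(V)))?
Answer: Rational(-7407, 7546) ≈ -0.98158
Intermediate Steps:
Function('D')(y) = Add(5, Mul(-1, y))
Function('M')(V) = Add(-3, Mul(2, V)) (Function('M')(V) = Add(Add(2, V), Mul(-1, Add(5, Mul(-1, V)))) = Add(Add(2, V), Add(-5, V)) = Add(-3, Mul(2, V)))
Function('P')(v) = Mul(Rational(1, 2), Pow(v, -1), Add(v, Mul(-8, Pow(v, -1)))) (Function('P')(v) = Mul(Add(v, Mul(-8, Pow(v, -1))), Pow(Mul(2, v), -1)) = Mul(Add(v, Mul(-8, Pow(v, -1))), Mul(Rational(1, 2), Pow(v, -1))) = Mul(Rational(1, 2), Pow(v, -1), Add(v, Mul(-8, Pow(v, -1)))))
Mul(Add(-76, Function('P')(7)), Pow(Add(76, Function('M')(2)), -1)) = Mul(Add(-76, Add(Rational(1, 2), Mul(-4, Pow(7, -2)))), Pow(Add(76, Add(-3, Mul(2, 2))), -1)) = Mul(Add(-76, Add(Rational(1, 2), Mul(-4, Rational(1, 49)))), Pow(Add(76, Add(-3, 4)), -1)) = Mul(Add(-76, Add(Rational(1, 2), Rational(-4, 49))), Pow(Add(76, 1), -1)) = Mul(Add(-76, Rational(41, 98)), Pow(77, -1)) = Mul(Rational(-7407, 98), Rational(1, 77)) = Rational(-7407, 7546)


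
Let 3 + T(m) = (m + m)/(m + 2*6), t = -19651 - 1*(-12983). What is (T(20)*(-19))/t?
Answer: -133/26672 ≈ -0.0049865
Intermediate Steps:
t = -6668 (t = -19651 + 12983 = -6668)
T(m) = -3 + 2*m/(12 + m) (T(m) = -3 + (m + m)/(m + 2*6) = -3 + (2*m)/(m + 12) = -3 + (2*m)/(12 + m) = -3 + 2*m/(12 + m))
(T(20)*(-19))/t = (((-36 - 1*20)/(12 + 20))*(-19))/(-6668) = (((-36 - 20)/32)*(-19))*(-1/6668) = (((1/32)*(-56))*(-19))*(-1/6668) = -7/4*(-19)*(-1/6668) = (133/4)*(-1/6668) = -133/26672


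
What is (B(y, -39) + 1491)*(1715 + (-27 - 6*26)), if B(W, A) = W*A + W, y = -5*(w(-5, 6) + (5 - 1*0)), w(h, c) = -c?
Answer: 1993132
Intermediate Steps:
y = 5 (y = -5*(-1*6 + (5 - 1*0)) = -5*(-6 + (5 + 0)) = -5*(-6 + 5) = -5*(-1) = 5)
B(W, A) = W + A*W (B(W, A) = A*W + W = W + A*W)
(B(y, -39) + 1491)*(1715 + (-27 - 6*26)) = (5*(1 - 39) + 1491)*(1715 + (-27 - 6*26)) = (5*(-38) + 1491)*(1715 + (-27 - 156)) = (-190 + 1491)*(1715 - 183) = 1301*1532 = 1993132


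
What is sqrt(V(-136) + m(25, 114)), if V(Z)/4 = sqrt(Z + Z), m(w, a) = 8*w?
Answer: 2*sqrt(50 + 4*I*sqrt(17)) ≈ 14.328 + 2.3021*I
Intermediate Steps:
V(Z) = 4*sqrt(2)*sqrt(Z) (V(Z) = 4*sqrt(Z + Z) = 4*sqrt(2*Z) = 4*(sqrt(2)*sqrt(Z)) = 4*sqrt(2)*sqrt(Z))
sqrt(V(-136) + m(25, 114)) = sqrt(4*sqrt(2)*sqrt(-136) + 8*25) = sqrt(4*sqrt(2)*(2*I*sqrt(34)) + 200) = sqrt(16*I*sqrt(17) + 200) = sqrt(200 + 16*I*sqrt(17))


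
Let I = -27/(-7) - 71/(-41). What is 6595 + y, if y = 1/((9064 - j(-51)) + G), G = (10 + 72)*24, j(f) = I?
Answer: 20870405387/3164580 ≈ 6595.0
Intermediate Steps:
I = 1604/287 (I = -27*(-⅐) - 71*(-1/41) = 27/7 + 71/41 = 1604/287 ≈ 5.5889)
j(f) = 1604/287
G = 1968 (G = 82*24 = 1968)
y = 287/3164580 (y = 1/((9064 - 1*1604/287) + 1968) = 1/((9064 - 1604/287) + 1968) = 1/(2599764/287 + 1968) = 1/(3164580/287) = 287/3164580 ≈ 9.0691e-5)
6595 + y = 6595 + 287/3164580 = 20870405387/3164580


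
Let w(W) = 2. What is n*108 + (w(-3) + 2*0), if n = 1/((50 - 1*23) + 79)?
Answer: 160/53 ≈ 3.0189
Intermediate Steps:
n = 1/106 (n = 1/((50 - 23) + 79) = 1/(27 + 79) = 1/106 ≈ 0.0094340)
n*108 + (w(-3) + 2*0) = (1/106)*108 + (2 + 2*0) = 54/53 + (2 + 0) = 54/53 + 2 = 160/53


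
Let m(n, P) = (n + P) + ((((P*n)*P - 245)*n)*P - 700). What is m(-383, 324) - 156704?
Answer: 4989249371413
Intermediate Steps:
m(n, P) = -700 + P + n + P*n*(-245 + n*P²) (m(n, P) = (P + n) + (((n*P² - 245)*n)*P - 700) = (P + n) + (((-245 + n*P²)*n)*P - 700) = (P + n) + ((n*(-245 + n*P²))*P - 700) = (P + n) + (P*n*(-245 + n*P²) - 700) = (P + n) + (-700 + P*n*(-245 + n*P²)) = -700 + P + n + P*n*(-245 + n*P²))
m(-383, 324) - 156704 = (-700 + 324 - 383 + 324³*(-383)² - 245*324*(-383)) - 156704 = (-700 + 324 - 383 + 34012224*146689 + 30402540) - 156704 = (-700 + 324 - 383 + 4989219126336 + 30402540) - 156704 = 4989249528117 - 156704 = 4989249371413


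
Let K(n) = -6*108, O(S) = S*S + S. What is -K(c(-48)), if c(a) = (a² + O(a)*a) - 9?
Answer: 648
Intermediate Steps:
O(S) = S + S² (O(S) = S² + S = S + S²)
c(a) = -9 + a² + a²*(1 + a) (c(a) = (a² + (a*(1 + a))*a) - 9 = (a² + a²*(1 + a)) - 9 = -9 + a² + a²*(1 + a))
K(n) = -648
-K(c(-48)) = -1*(-648) = 648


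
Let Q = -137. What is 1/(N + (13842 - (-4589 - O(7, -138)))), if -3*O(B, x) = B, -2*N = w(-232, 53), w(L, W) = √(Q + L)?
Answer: 663432/12226170505 + 54*I*√41/12226170505 ≈ 5.4263e-5 + 2.8281e-8*I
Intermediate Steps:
w(L, W) = √(-137 + L)
N = -3*I*√41/2 (N = -√(-137 - 232)/2 = -3*I*√41/2 ≈ -9.6047*I)
O(B, x) = -B/3
1/(N + (13842 - (-4589 - O(7, -138)))) = 1/(-3*I*√41/2 + (13842 - (-4589 - (-1)*7/3))) = 1/(-3*I*√41/2 + (13842 - (-4589 - 1*(-7/3)))) = 1/(-3*I*√41/2 + (13842 - (-4589 + 7/3))) = 1/(-3*I*√41/2 + (13842 - 1*(-13760/3))) = 1/(-3*I*√41/2 + (13842 + 13760/3)) = 1/(-3*I*√41/2 + 55286/3) = 1/(55286/3 - 3*I*√41/2)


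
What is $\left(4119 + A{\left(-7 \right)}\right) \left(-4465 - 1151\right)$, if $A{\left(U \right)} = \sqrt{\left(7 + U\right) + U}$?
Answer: $-23132304 - 5616 i \sqrt{7} \approx -2.3132 \cdot 10^{7} - 14859.0 i$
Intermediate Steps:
$A{\left(U \right)} = \sqrt{7 + 2 U}$
$\left(4119 + A{\left(-7 \right)}\right) \left(-4465 - 1151\right) = \left(4119 + \sqrt{7 + 2 \left(-7\right)}\right) \left(-4465 - 1151\right) = \left(4119 + \sqrt{7 - 14}\right) \left(-5616\right) = \left(4119 + \sqrt{-7}\right) \left(-5616\right) = \left(4119 + i \sqrt{7}\right) \left(-5616\right) = -23132304 - 5616 i \sqrt{7}$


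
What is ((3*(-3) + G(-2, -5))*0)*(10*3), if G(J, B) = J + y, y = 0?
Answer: 0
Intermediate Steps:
G(J, B) = J (G(J, B) = J + 0 = J)
((3*(-3) + G(-2, -5))*0)*(10*3) = ((3*(-3) - 2)*0)*(10*3) = ((-9 - 2)*0)*30 = -11*0*30 = 0*30 = 0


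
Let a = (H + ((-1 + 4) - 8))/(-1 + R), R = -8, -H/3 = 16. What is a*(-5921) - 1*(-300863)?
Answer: 2393954/9 ≈ 2.6600e+5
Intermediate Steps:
H = -48 (H = -3*16 = -48)
a = 53/9 (a = (-48 + ((-1 + 4) - 8))/(-1 - 8) = (-48 + (3 - 8))/(-9) = (-48 - 5)*(-⅑) = -53*(-⅑) = 53/9 ≈ 5.8889)
a*(-5921) - 1*(-300863) = (53/9)*(-5921) - 1*(-300863) = -313813/9 + 300863 = 2393954/9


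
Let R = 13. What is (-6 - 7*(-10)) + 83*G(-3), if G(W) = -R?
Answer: -1015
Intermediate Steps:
G(W) = -13 (G(W) = -1*13 = -13)
(-6 - 7*(-10)) + 83*G(-3) = (-6 - 7*(-10)) + 83*(-13) = (-6 + 70) - 1079 = 64 - 1079 = -1015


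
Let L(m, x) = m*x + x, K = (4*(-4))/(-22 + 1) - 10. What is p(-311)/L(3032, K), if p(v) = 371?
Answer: -2597/196134 ≈ -0.013241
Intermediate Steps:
K = -194/21 (K = -16/(-21) - 10 = -16*(-1/21) - 10 = 16/21 - 10 = -194/21 ≈ -9.2381)
L(m, x) = x + m*x
p(-311)/L(3032, K) = 371/((-194*(1 + 3032)/21)) = 371/((-194/21*3033)) = 371/(-196134/7) = 371*(-7/196134) = -2597/196134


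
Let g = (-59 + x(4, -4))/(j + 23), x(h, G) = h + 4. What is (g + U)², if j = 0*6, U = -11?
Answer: 92416/529 ≈ 174.70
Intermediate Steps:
j = 0
x(h, G) = 4 + h
g = -51/23 (g = (-59 + (4 + 4))/(0 + 23) = (-59 + 8)/23 = -51*1/23 = -51/23 ≈ -2.2174)
(g + U)² = (-51/23 - 11)² = (-304/23)² = 92416/529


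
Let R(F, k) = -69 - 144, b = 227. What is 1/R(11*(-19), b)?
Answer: -1/213 ≈ -0.0046948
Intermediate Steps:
R(F, k) = -213
1/R(11*(-19), b) = 1/(-213) = -1/213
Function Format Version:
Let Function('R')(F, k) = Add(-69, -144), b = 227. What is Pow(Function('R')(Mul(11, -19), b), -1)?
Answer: Rational(-1, 213) ≈ -0.0046948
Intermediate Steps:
Function('R')(F, k) = -213
Pow(Function('R')(Mul(11, -19), b), -1) = Pow(-213, -1) = Rational(-1, 213)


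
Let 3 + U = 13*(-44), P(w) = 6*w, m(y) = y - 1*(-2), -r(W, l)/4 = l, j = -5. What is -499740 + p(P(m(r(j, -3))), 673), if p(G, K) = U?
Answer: -500315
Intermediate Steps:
r(W, l) = -4*l
m(y) = 2 + y (m(y) = y + 2 = 2 + y)
U = -575 (U = -3 + 13*(-44) = -3 - 572 = -575)
p(G, K) = -575
-499740 + p(P(m(r(j, -3))), 673) = -499740 - 575 = -500315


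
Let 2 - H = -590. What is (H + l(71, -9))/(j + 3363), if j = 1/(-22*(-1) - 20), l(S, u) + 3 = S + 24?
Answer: 1368/6727 ≈ 0.20336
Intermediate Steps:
l(S, u) = 21 + S (l(S, u) = -3 + (S + 24) = -3 + (24 + S) = 21 + S)
H = 592 (H = 2 - 1*(-590) = 2 + 590 = 592)
j = ½ (j = 1/(22 - 20) = 1/2 = ½ ≈ 0.50000)
(H + l(71, -9))/(j + 3363) = (592 + (21 + 71))/(½ + 3363) = (592 + 92)/(6727/2) = 684*(2/6727) = 1368/6727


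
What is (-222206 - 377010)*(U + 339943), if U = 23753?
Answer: -217932462336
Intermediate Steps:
(-222206 - 377010)*(U + 339943) = (-222206 - 377010)*(23753 + 339943) = -599216*363696 = -217932462336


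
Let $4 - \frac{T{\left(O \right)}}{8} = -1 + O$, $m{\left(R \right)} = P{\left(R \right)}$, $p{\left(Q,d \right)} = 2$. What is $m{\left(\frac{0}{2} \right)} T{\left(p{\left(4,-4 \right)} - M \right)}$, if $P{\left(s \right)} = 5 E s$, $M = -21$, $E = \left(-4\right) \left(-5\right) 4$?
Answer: $0$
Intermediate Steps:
$E = 80$ ($E = 20 \cdot 4 = 80$)
$P{\left(s \right)} = 400 s$ ($P{\left(s \right)} = 5 \cdot 80 s = 400 s$)
$m{\left(R \right)} = 400 R$
$T{\left(O \right)} = 40 - 8 O$ ($T{\left(O \right)} = 32 - 8 \left(-1 + O\right) = 32 - \left(-8 + 8 O\right) = 40 - 8 O$)
$m{\left(\frac{0}{2} \right)} T{\left(p{\left(4,-4 \right)} - M \right)} = 400 \cdot \frac{0}{2} \left(40 - 8 \left(2 - -21\right)\right) = 400 \cdot 0 \cdot \frac{1}{2} \left(40 - 8 \left(2 + 21\right)\right) = 400 \cdot 0 \left(40 - 184\right) = 0 \left(40 - 184\right) = 0 \left(-144\right) = 0$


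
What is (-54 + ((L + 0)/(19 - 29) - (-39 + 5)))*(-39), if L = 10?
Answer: 819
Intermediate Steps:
(-54 + ((L + 0)/(19 - 29) - (-39 + 5)))*(-39) = (-54 + ((10 + 0)/(19 - 29) - (-39 + 5)))*(-39) = (-54 + (10/(-10) - 1*(-34)))*(-39) = (-54 + (10*(-⅒) + 34))*(-39) = (-54 + (-1 + 34))*(-39) = (-54 + 33)*(-39) = -21*(-39) = 819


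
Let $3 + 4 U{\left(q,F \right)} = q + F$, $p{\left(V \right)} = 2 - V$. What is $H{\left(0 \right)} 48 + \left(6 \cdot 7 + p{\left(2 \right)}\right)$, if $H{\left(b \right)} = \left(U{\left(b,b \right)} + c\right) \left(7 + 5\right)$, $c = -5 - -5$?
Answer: $-390$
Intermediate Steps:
$c = 0$ ($c = -5 + 5 = 0$)
$U{\left(q,F \right)} = - \frac{3}{4} + \frac{F}{4} + \frac{q}{4}$ ($U{\left(q,F \right)} = - \frac{3}{4} + \frac{q + F}{4} = - \frac{3}{4} + \frac{F + q}{4} = - \frac{3}{4} + \left(\frac{F}{4} + \frac{q}{4}\right) = - \frac{3}{4} + \frac{F}{4} + \frac{q}{4}$)
$H{\left(b \right)} = -9 + 6 b$ ($H{\left(b \right)} = \left(\left(- \frac{3}{4} + \frac{b}{4} + \frac{b}{4}\right) + 0\right) \left(7 + 5\right) = \left(\left(- \frac{3}{4} + \frac{b}{2}\right) + 0\right) 12 = \left(- \frac{3}{4} + \frac{b}{2}\right) 12 = -9 + 6 b$)
$H{\left(0 \right)} 48 + \left(6 \cdot 7 + p{\left(2 \right)}\right) = \left(-9 + 6 \cdot 0\right) 48 + \left(6 \cdot 7 + \left(2 - 2\right)\right) = \left(-9 + 0\right) 48 + \left(42 + \left(2 - 2\right)\right) = \left(-9\right) 48 + \left(42 + 0\right) = -432 + 42 = -390$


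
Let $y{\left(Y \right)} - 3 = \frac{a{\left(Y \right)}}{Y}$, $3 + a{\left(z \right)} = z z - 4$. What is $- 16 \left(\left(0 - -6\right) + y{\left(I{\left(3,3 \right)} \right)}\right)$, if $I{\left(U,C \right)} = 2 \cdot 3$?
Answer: $- \frac{664}{3} \approx -221.33$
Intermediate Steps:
$a{\left(z \right)} = -7 + z^{2}$ ($a{\left(z \right)} = -3 + \left(z z - 4\right) = -3 + \left(z^{2} - 4\right) = -3 + \left(-4 + z^{2}\right) = -7 + z^{2}$)
$I{\left(U,C \right)} = 6$
$y{\left(Y \right)} = 3 + \frac{-7 + Y^{2}}{Y}$
$- 16 \left(\left(0 - -6\right) + y{\left(I{\left(3,3 \right)} \right)}\right) = - 16 \left(\left(0 - -6\right) + \left(3 + 6 - \frac{7}{6}\right)\right) = - 16 \left(\left(0 + 6\right) + \left(3 + 6 - \frac{7}{6}\right)\right) = - 16 \left(6 + \left(3 + 6 - \frac{7}{6}\right)\right) = - 16 \left(6 + \frac{47}{6}\right) = \left(-16\right) \frac{83}{6} = - \frac{664}{3}$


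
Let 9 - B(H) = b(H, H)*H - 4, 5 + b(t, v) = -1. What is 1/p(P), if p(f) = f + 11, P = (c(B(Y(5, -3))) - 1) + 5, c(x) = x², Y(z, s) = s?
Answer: 1/40 ≈ 0.025000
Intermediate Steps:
b(t, v) = -6 (b(t, v) = -5 - 1 = -6)
B(H) = 13 + 6*H (B(H) = 9 - (-6*H - 4) = 9 - (-4 - 6*H) = 9 + (4 + 6*H) = 13 + 6*H)
P = 29 (P = ((13 + 6*(-3))² - 1) + 5 = ((13 - 18)² - 1) + 5 = ((-5)² - 1) + 5 = (25 - 1) + 5 = 24 + 5 = 29)
p(f) = 11 + f
1/p(P) = 1/(11 + 29) = 1/40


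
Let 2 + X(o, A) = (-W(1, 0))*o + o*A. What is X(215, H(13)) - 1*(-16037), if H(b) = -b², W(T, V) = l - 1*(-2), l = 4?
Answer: -21590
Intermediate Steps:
W(T, V) = 6 (W(T, V) = 4 - 1*(-2) = 4 + 2 = 6)
X(o, A) = -2 - 6*o + A*o (X(o, A) = -2 + ((-1*6)*o + o*A) = -2 + (-6*o + A*o) = -2 - 6*o + A*o)
X(215, H(13)) - 1*(-16037) = (-2 - 6*215 - 1*13²*215) - 1*(-16037) = (-2 - 1290 - 1*169*215) + 16037 = (-2 - 1290 - 169*215) + 16037 = (-2 - 1290 - 36335) + 16037 = -37627 + 16037 = -21590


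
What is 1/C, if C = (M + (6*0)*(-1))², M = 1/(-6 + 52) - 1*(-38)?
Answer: 2116/3059001 ≈ 0.00069173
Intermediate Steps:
M = 1749/46 (M = 1/46 + 38 = 1749/46 ≈ 38.022)
C = 3059001/2116 (C = (1749/46 + (6*0)*(-1))² = (1749/46 + 0*(-1))² = (1749/46 + 0)² = (1749/46)² = 3059001/2116 ≈ 1445.7)
1/C = 1/(3059001/2116) = 2116/3059001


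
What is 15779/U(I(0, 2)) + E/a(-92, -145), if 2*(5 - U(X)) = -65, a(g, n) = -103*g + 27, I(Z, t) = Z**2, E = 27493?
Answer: 301957649/712725 ≈ 423.67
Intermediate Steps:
a(g, n) = 27 - 103*g
U(X) = 75/2 (U(X) = 5 - 1/2*(-65) = 5 + 65/2 = 75/2)
15779/U(I(0, 2)) + E/a(-92, -145) = 15779/(75/2) + 27493/(27 - 103*(-92)) = 15779*(2/75) + 27493/(27 + 9476) = 31558/75 + 27493/9503 = 301957649/712725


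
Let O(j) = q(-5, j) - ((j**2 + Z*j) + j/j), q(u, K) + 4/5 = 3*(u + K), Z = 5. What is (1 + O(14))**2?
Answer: 1437601/25 ≈ 57504.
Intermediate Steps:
q(u, K) = -4/5 + 3*K + 3*u (q(u, K) = -4/5 + 3*(u + K) = -4/5 + 3*(K + u) = -4/5 + (3*K + 3*u) = -4/5 + 3*K + 3*u)
O(j) = -84/5 - j**2 - 2*j (O(j) = (-4/5 + 3*j + 3*(-5)) - ((j**2 + 5*j) + j/j) = (-4/5 + 3*j - 15) - ((j**2 + 5*j) + 1) = (-79/5 + 3*j) - (1 + j**2 + 5*j) = (-79/5 + 3*j) + (-1 - j**2 - 5*j) = -84/5 - j**2 - 2*j)
(1 + O(14))**2 = (1 + (-84/5 - 1*14**2 - 2*14))**2 = (1 + (-84/5 - 1*196 - 28))**2 = (1 + (-84/5 - 196 - 28))**2 = (1 - 1204/5)**2 = (-1199/5)**2 = 1437601/25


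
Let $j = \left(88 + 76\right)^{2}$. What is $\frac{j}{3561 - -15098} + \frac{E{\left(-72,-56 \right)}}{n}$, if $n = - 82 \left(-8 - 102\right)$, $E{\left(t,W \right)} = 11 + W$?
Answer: $\frac{48352453}{33660836} \approx 1.4365$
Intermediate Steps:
$j = 26896$ ($j = 164^{2} = 26896$)
$n = 9020$ ($n = \left(-82\right) \left(-110\right) = 9020$)
$\frac{j}{3561 - -15098} + \frac{E{\left(-72,-56 \right)}}{n} = \frac{26896}{3561 - -15098} + \frac{11 - 56}{9020} = \frac{26896}{3561 + 15098} - \frac{9}{1804} = \frac{26896}{18659} - \frac{9}{1804} = \frac{48352453}{33660836}$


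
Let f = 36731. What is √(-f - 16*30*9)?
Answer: I*√41051 ≈ 202.61*I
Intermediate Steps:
√(-f - 16*30*9) = √(-1*36731 - 16*30*9) = √(-36731 - 480*9) = √(-36731 - 4320) = √(-41051) = I*√41051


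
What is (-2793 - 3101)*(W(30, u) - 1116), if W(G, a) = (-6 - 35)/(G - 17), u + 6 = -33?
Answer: 85751806/13 ≈ 6.5963e+6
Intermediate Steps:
u = -39 (u = -6 - 33 = -39)
W(G, a) = -41/(-17 + G)
(-2793 - 3101)*(W(30, u) - 1116) = (-2793 - 3101)*(-41/(-17 + 30) - 1116) = -5894*(-41/13 - 1116) = -5894*(-14549/13) = 85751806/13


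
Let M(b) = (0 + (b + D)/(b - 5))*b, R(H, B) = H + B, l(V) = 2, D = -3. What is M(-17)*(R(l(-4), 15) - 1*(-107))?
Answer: -21080/11 ≈ -1916.4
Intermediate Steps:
R(H, B) = B + H
M(b) = b*(-3 + b)/(-5 + b) (M(b) = (0 + (b - 3)/(b - 5))*b = (0 + (-3 + b)/(-5 + b))*b = ((-3 + b)/(-5 + b))*b = b*(-3 + b)/(-5 + b))
M(-17)*(R(l(-4), 15) - 1*(-107)) = (-17*(-3 - 17)/(-5 - 17))*((15 + 2) - 1*(-107)) = (-17*(-20)/(-22))*(17 + 107) = -17*(-1/22)*(-20)*124 = -170/11*124 = -21080/11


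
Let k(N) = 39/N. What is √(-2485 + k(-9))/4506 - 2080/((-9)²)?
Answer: -2080/81 + I*√5601/6759 ≈ -25.679 + 0.011073*I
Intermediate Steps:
√(-2485 + k(-9))/4506 - 2080/((-9)²) = √(-2485 + 39/(-9))/4506 - 2080/((-9)²) = √(-2485 + 39*(-⅑))*(1/4506) - 2080/81 = √(-2485 - 13/3)*(1/4506) - 2080*1/81 = √(-7468/3)*(1/4506) - 2080/81 = (2*I*√5601/3)*(1/4506) - 2080/81 = I*√5601/6759 - 2080/81 = -2080/81 + I*√5601/6759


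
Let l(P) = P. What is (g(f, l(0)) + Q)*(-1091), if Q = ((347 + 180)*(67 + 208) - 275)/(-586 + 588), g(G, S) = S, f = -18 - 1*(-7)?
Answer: -78906575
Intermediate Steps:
f = -11 (f = -18 + 7 = -11)
Q = 72325 (Q = (527*275 - 275)/2 = (144925 - 275)*(½) = 144650*(½) = 72325)
(g(f, l(0)) + Q)*(-1091) = (0 + 72325)*(-1091) = 72325*(-1091) = -78906575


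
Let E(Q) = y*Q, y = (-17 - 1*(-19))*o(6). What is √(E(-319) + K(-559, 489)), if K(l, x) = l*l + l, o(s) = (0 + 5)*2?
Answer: √305542 ≈ 552.76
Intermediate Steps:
o(s) = 10 (o(s) = 5*2 = 10)
y = 20 (y = (-17 - 1*(-19))*10 = (-17 + 19)*10 = 2*10 = 20)
K(l, x) = l + l² (K(l, x) = l² + l = l + l²)
E(Q) = 20*Q
√(E(-319) + K(-559, 489)) = √(20*(-319) - 559*(1 - 559)) = √(-6380 - 559*(-558)) = √(-6380 + 311922) = √305542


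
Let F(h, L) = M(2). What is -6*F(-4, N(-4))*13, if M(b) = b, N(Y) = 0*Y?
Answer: -156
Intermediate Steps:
N(Y) = 0
F(h, L) = 2
-6*F(-4, N(-4))*13 = -6*2*13 = -12*13 = -156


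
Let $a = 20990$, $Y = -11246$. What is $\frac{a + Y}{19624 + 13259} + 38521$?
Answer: $\frac{422231929}{10961} \approx 38521.0$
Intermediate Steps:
$\frac{a + Y}{19624 + 13259} + 38521 = \frac{20990 - 11246}{19624 + 13259} + 38521 = \frac{9744}{32883} + 38521 = 9744 \cdot \frac{1}{32883} + 38521 = \frac{3248}{10961} + 38521 = \frac{422231929}{10961}$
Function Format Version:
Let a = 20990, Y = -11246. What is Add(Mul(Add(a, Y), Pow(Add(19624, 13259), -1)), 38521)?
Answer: Rational(422231929, 10961) ≈ 38521.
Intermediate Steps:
Add(Mul(Add(a, Y), Pow(Add(19624, 13259), -1)), 38521) = Add(Mul(Add(20990, -11246), Pow(Add(19624, 13259), -1)), 38521) = Add(Mul(9744, Pow(32883, -1)), 38521) = Add(Mul(9744, Rational(1, 32883)), 38521) = Add(Rational(3248, 10961), 38521) = Rational(422231929, 10961)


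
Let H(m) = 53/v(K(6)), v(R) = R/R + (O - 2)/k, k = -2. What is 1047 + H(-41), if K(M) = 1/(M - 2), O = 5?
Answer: 941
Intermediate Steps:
K(M) = 1/(-2 + M)
v(R) = -1/2 (v(R) = R/R + (5 - 2)/(-2) = 1 + 3*(-1/2) = 1 - 3/2 = -1/2)
H(m) = -106 (H(m) = 53/(-1/2) = 53*(-2) = -106)
1047 + H(-41) = 1047 - 106 = 941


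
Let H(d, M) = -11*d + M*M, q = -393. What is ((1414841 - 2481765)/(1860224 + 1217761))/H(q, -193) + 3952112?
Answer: 126426079334481029/31989498105 ≈ 3.9521e+6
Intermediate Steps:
H(d, M) = M² - 11*d (H(d, M) = -11*d + M² = M² - 11*d)
((1414841 - 2481765)/(1860224 + 1217761))/H(q, -193) + 3952112 = ((1414841 - 2481765)/(1860224 + 1217761))/((-193)² - 11*(-393)) + 3952112 = (-1066924/3077985)/(37249 + 4323) + 3952112 = -1066924*1/3077985/41572 + 3952112 = -1066924/3077985*1/41572 + 3952112 = -266731/31989498105 + 3952112 = 126426079334481029/31989498105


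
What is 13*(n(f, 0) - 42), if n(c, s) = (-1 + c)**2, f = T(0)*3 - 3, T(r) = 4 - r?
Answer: 286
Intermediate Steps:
f = 9 (f = (4 - 1*0)*3 - 3 = (4 + 0)*3 - 3 = 4*3 - 3 = 12 - 3 = 9)
13*(n(f, 0) - 42) = 13*((-1 + 9)**2 - 42) = 13*(8**2 - 42) = 13*(64 - 42) = 13*22 = 286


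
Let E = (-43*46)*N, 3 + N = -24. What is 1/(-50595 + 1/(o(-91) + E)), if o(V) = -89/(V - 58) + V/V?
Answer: -7957732/402621450391 ≈ -1.9765e-5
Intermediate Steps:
N = -27 (N = -3 - 24 = -27)
o(V) = 1 - 89/(-58 + V) (o(V) = -89/(-58 + V) + 1 = 1 - 89/(-58 + V))
E = 53406 (E = -43*46*(-27) = -1978*(-27) = 53406)
1/(-50595 + 1/(o(-91) + E)) = 1/(-50595 + 1/((-147 - 91)/(-58 - 91) + 53406)) = 1/(-50595 + 1/(-238/(-149) + 53406)) = 1/(-50595 + 1/(-1/149*(-238) + 53406)) = 1/(-50595 + 1/(238/149 + 53406)) = 1/(-50595 + 1/(7957732/149)) = 1/(-50595 + 149/7957732) = 1/(-402621450391/7957732) = -7957732/402621450391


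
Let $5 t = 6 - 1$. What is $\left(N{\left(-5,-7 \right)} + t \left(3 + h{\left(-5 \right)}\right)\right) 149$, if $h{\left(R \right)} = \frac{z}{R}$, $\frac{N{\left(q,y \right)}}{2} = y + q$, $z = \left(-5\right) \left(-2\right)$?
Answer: $-3427$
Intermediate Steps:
$z = 10$
$N{\left(q,y \right)} = 2 q + 2 y$ ($N{\left(q,y \right)} = 2 \left(y + q\right) = 2 \left(q + y\right) = 2 q + 2 y$)
$h{\left(R \right)} = \frac{10}{R}$
$t = 1$ ($t = \frac{6 - 1}{5} = \frac{1}{5} \cdot 5 = 1$)
$\left(N{\left(-5,-7 \right)} + t \left(3 + h{\left(-5 \right)}\right)\right) 149 = \left(\left(2 \left(-5\right) + 2 \left(-7\right)\right) + 1 \left(3 + \frac{10}{-5}\right)\right) 149 = \left(\left(-10 - 14\right) + 1 \left(3 + 10 \left(- \frac{1}{5}\right)\right)\right) 149 = \left(-24 + 1 \left(3 - 2\right)\right) 149 = \left(-24 + 1 \cdot 1\right) 149 = \left(-24 + 1\right) 149 = \left(-23\right) 149 = -3427$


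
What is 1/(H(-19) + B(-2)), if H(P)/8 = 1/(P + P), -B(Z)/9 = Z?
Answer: 19/338 ≈ 0.056213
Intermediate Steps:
B(Z) = -9*Z
H(P) = 4/P (H(P) = 8/(P + P) = 8/((2*P)) = 8*(1/(2*P)) = 4/P)
1/(H(-19) + B(-2)) = 1/(4/(-19) - 9*(-2)) = 1/(4*(-1/19) + 18) = 1/(-4/19 + 18) = 1/(338/19) = 19/338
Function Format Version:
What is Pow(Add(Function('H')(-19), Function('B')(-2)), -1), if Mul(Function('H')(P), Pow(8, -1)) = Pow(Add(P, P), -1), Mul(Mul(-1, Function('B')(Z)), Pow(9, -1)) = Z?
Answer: Rational(19, 338) ≈ 0.056213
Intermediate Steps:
Function('B')(Z) = Mul(-9, Z)
Function('H')(P) = Mul(4, Pow(P, -1)) (Function('H')(P) = Mul(8, Pow(Add(P, P), -1)) = Mul(8, Pow(Mul(2, P), -1)) = Mul(8, Mul(Rational(1, 2), Pow(P, -1))) = Mul(4, Pow(P, -1)))
Pow(Add(Function('H')(-19), Function('B')(-2)), -1) = Pow(Add(Mul(4, Pow(-19, -1)), Mul(-9, -2)), -1) = Pow(Add(Mul(4, Rational(-1, 19)), 18), -1) = Pow(Add(Rational(-4, 19), 18), -1) = Pow(Rational(338, 19), -1) = Rational(19, 338)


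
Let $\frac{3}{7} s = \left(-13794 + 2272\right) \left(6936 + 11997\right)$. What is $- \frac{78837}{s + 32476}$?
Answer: $\frac{26279}{169658306} \approx 0.00015489$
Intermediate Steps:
$s = -509007394$ ($s = \frac{7 \left(-13794 + 2272\right) \left(6936 + 11997\right)}{3} = \frac{7 \left(\left(-11522\right) 18933\right)}{3} = \frac{7}{3} \left(-218146026\right) = -509007394$)
$- \frac{78837}{s + 32476} = - \frac{78837}{-509007394 + 32476} = - \frac{78837}{-508974918} = \left(-78837\right) \left(- \frac{1}{508974918}\right) = \frac{26279}{169658306}$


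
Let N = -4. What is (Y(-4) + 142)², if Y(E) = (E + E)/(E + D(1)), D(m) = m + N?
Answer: 1004004/49 ≈ 20490.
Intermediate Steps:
D(m) = -4 + m (D(m) = m - 4 = -4 + m)
Y(E) = 2*E/(-3 + E) (Y(E) = (E + E)/(E + (-4 + 1)) = (2*E)/(E - 3) = (2*E)/(-3 + E) = 2*E/(-3 + E))
(Y(-4) + 142)² = (2*(-4)/(-3 - 4) + 142)² = (2*(-4)/(-7) + 142)² = (2*(-4)*(-⅐) + 142)² = (8/7 + 142)² = (1002/7)² = 1004004/49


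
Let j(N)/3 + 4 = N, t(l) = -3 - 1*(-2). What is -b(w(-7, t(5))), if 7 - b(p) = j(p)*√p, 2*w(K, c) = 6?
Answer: -7 - 3*√3 ≈ -12.196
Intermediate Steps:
t(l) = -1 (t(l) = -3 + 2 = -1)
j(N) = -12 + 3*N
w(K, c) = 3 (w(K, c) = (½)*6 = 3)
b(p) = 7 - √p*(-12 + 3*p) (b(p) = 7 - (-12 + 3*p)*√p = 7 - √p*(-12 + 3*p))
-b(w(-7, t(5))) = -(7 + 3*√3*(4 - 1*3)) = -(7 + 3*√3*(4 - 3)) = -(7 + 3*√3*1) = -(7 + 3*√3) = -7 - 3*√3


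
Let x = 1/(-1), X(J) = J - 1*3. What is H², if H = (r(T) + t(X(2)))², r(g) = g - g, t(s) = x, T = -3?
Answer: 1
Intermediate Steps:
X(J) = -3 + J (X(J) = J - 3 = -3 + J)
x = -1
t(s) = -1
r(g) = 0
H = 1 (H = (0 - 1)² = (-1)² = 1)
H² = 1² = 1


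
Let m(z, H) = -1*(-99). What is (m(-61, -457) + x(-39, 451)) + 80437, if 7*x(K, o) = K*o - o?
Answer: 545712/7 ≈ 77959.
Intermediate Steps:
m(z, H) = 99
x(K, o) = -o/7 + K*o/7 (x(K, o) = (K*o - o)/7 = (-o + K*o)/7 = -o/7 + K*o/7)
(m(-61, -457) + x(-39, 451)) + 80437 = (99 + (1/7)*451*(-1 - 39)) + 80437 = (99 + (1/7)*451*(-40)) + 80437 = (99 - 18040/7) + 80437 = -17347/7 + 80437 = 545712/7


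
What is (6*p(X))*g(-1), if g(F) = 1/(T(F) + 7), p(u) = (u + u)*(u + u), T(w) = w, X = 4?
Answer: 64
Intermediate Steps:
p(u) = 4*u**2 (p(u) = (2*u)*(2*u) = 4*u**2)
g(F) = 1/(7 + F) (g(F) = 1/(F + 7) = 1/(7 + F))
(6*p(X))*g(-1) = (6*(4*4**2))/(7 - 1) = (6*(4*16))/6 = (6*64)*(1/6) = 384*(1/6) = 64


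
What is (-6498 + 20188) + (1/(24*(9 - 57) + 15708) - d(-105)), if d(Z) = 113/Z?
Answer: 6975055711/509460 ≈ 13691.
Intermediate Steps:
(-6498 + 20188) + (1/(24*(9 - 57) + 15708) - d(-105)) = (-6498 + 20188) + (1/(24*(9 - 57) + 15708) - 113/(-105)) = 13690 + (1/(24*(-48) + 15708) - 113*(-1)/105) = 13690 + (1/(-1152 + 15708) - 1*(-113/105)) = 13690 + (1/14556 + 113/105) = 13690 + 548311/509460 = 6975055711/509460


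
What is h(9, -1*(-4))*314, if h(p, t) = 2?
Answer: 628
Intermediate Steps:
h(9, -1*(-4))*314 = 2*314 = 628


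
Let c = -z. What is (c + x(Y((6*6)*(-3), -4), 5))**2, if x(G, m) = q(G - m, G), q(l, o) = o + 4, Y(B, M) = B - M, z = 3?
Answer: 10609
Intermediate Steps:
q(l, o) = 4 + o
x(G, m) = 4 + G
c = -3 (c = -1*3 = -3)
(c + x(Y((6*6)*(-3), -4), 5))**2 = (-3 + (4 + ((6*6)*(-3) - 1*(-4))))**2 = (-3 + (4 + (36*(-3) + 4)))**2 = (-3 + (4 + (-108 + 4)))**2 = (-3 + (4 - 104))**2 = (-3 - 100)**2 = (-103)**2 = 10609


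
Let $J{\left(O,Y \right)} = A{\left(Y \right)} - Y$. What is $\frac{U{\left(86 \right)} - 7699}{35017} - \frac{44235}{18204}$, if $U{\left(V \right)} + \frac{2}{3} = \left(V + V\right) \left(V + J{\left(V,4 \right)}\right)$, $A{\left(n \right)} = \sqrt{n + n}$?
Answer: $- \frac{1432392511}{637449468} + \frac{344 \sqrt{2}}{35017} \approx -2.2332$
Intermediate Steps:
$A{\left(n \right)} = \sqrt{2} \sqrt{n}$ ($A{\left(n \right)} = \sqrt{2 n} = \sqrt{2} \sqrt{n}$)
$J{\left(O,Y \right)} = - Y + \sqrt{2} \sqrt{Y}$ ($J{\left(O,Y \right)} = \sqrt{2} \sqrt{Y} - Y = - Y + \sqrt{2} \sqrt{Y}$)
$U{\left(V \right)} = - \frac{2}{3} + 2 V \left(-4 + V + 2 \sqrt{2}\right)$ ($U{\left(V \right)} = - \frac{2}{3} + \left(V + V\right) \left(V - \left(4 - \sqrt{2} \sqrt{4}\right)\right) = - \frac{2}{3} + 2 V \left(V - \left(4 - \sqrt{2} \cdot 2\right)\right) = - \frac{2}{3} + 2 V \left(V - \left(4 - 2 \sqrt{2}\right)\right) = - \frac{2}{3} + 2 V \left(-4 + V + 2 \sqrt{2}\right)$)
$\frac{U{\left(86 \right)} - 7699}{35017} - \frac{44235}{18204} = \frac{\left(- \frac{2}{3} + 2 \cdot 86^{2} - 344 \left(2 - \sqrt{2}\right)\right) - 7699}{35017} - \frac{44235}{18204} = \left(\left(- \frac{2}{3} + 2 \cdot 7396 - \left(688 - 344 \sqrt{2}\right)\right) - 7699\right) \frac{1}{35017} - \frac{14745}{6068} = \left(\left(- \frac{2}{3} + 14792 - \left(688 - 344 \sqrt{2}\right)\right) - 7699\right) \frac{1}{35017} - \frac{14745}{6068} = \left(\left(\frac{42310}{3} + 344 \sqrt{2}\right) - 7699\right) \frac{1}{35017} - \frac{14745}{6068} = \left(\frac{19213}{3} + 344 \sqrt{2}\right) \frac{1}{35017} - \frac{14745}{6068} = \left(\frac{19213}{105051} + \frac{344 \sqrt{2}}{35017}\right) - \frac{14745}{6068} = - \frac{1432392511}{637449468} + \frac{344 \sqrt{2}}{35017}$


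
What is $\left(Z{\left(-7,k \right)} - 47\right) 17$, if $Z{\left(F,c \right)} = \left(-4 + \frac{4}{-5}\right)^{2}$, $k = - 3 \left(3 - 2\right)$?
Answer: $- \frac{10183}{25} \approx -407.32$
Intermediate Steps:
$k = -3$ ($k = \left(-3\right) 1 = -3$)
$Z{\left(F,c \right)} = \frac{576}{25}$ ($Z{\left(F,c \right)} = \left(-4 + 4 \left(- \frac{1}{5}\right)\right)^{2} = \left(-4 - \frac{4}{5}\right)^{2} = \left(- \frac{24}{5}\right)^{2} = \frac{576}{25}$)
$\left(Z{\left(-7,k \right)} - 47\right) 17 = \left(\frac{576}{25} - 47\right) 17 = \left(- \frac{599}{25}\right) 17 = - \frac{10183}{25}$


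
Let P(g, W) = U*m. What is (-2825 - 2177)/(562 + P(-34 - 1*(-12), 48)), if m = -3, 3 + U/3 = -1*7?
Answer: -2501/326 ≈ -7.6718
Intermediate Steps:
U = -30 (U = -9 + 3*(-1*7) = -9 + 3*(-7) = -9 - 21 = -30)
P(g, W) = 90 (P(g, W) = -30*(-3) = 90)
(-2825 - 2177)/(562 + P(-34 - 1*(-12), 48)) = (-2825 - 2177)/(562 + 90) = -5002/652 = -5002*1/652 = -2501/326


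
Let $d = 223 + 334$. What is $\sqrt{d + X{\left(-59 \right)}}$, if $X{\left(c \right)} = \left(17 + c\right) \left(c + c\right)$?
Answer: $\sqrt{5513} \approx 74.25$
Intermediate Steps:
$X{\left(c \right)} = 2 c \left(17 + c\right)$ ($X{\left(c \right)} = \left(17 + c\right) 2 c = 2 c \left(17 + c\right)$)
$d = 557$
$\sqrt{d + X{\left(-59 \right)}} = \sqrt{557 + 2 \left(-59\right) \left(17 - 59\right)} = \sqrt{557 + 2 \left(-59\right) \left(-42\right)} = \sqrt{557 + 4956} = \sqrt{5513}$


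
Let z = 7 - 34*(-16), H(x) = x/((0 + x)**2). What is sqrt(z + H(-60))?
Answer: sqrt(495885)/30 ≈ 23.473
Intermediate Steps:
H(x) = 1/x (H(x) = x/(x**2) = x/x**2 = 1/x)
z = 551 (z = 7 + 544 = 551)
sqrt(z + H(-60)) = sqrt(551 + 1/(-60)) = sqrt(551 - 1/60) = sqrt(33059/60) = sqrt(495885)/30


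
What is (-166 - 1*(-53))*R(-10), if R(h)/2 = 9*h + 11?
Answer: 17854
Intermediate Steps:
R(h) = 22 + 18*h (R(h) = 2*(9*h + 11) = 2*(11 + 9*h) = 22 + 18*h)
(-166 - 1*(-53))*R(-10) = (-166 - 1*(-53))*(22 + 18*(-10)) = (-166 + 53)*(22 - 180) = -113*(-158) = 17854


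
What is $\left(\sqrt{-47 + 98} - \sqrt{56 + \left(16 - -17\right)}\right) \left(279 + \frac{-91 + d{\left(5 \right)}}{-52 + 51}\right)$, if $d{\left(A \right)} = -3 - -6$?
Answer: $- 367 \sqrt{89} + 367 \sqrt{51} \approx -841.37$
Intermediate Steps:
$d{\left(A \right)} = 3$ ($d{\left(A \right)} = -3 + 6 = 3$)
$\left(\sqrt{-47 + 98} - \sqrt{56 + \left(16 - -17\right)}\right) \left(279 + \frac{-91 + d{\left(5 \right)}}{-52 + 51}\right) = \left(\sqrt{-47 + 98} - \sqrt{56 + \left(16 - -17\right)}\right) \left(279 + \frac{-91 + 3}{-52 + 51}\right) = \left(\sqrt{51} - \sqrt{56 + \left(16 + 17\right)}\right) \left(279 - \frac{88}{-1}\right) = \left(\sqrt{51} - \sqrt{56 + 33}\right) \left(279 - -88\right) = \left(\sqrt{51} - \sqrt{89}\right) \left(279 + 88\right) = \left(\sqrt{51} - \sqrt{89}\right) 367 = - 367 \sqrt{89} + 367 \sqrt{51}$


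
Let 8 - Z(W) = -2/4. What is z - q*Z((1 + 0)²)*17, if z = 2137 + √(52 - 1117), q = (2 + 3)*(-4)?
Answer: 5027 + I*√1065 ≈ 5027.0 + 32.634*I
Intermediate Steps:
Z(W) = 17/2 (Z(W) = 8 - (-2)/4 = 8 - 1*(-½) = 8 + ½ = 17/2)
q = -20 (q = 5*(-4) = -20)
z = 2137 + I*√1065 (z = 2137 + √(-1065) = 2137 + I*√1065 ≈ 2137.0 + 32.634*I)
z - q*Z((1 + 0)²)*17 = (2137 + I*√1065) - (-20*17/2)*17 = (2137 + I*√1065) - (-170)*17 = (2137 + I*√1065) - 1*(-2890) = (2137 + I*√1065) + 2890 = 5027 + I*√1065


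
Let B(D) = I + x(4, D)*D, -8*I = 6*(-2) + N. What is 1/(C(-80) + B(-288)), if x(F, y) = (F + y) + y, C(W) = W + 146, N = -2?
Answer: 4/659215 ≈ 6.0678e-6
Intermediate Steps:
C(W) = 146 + W
x(F, y) = F + 2*y
I = 7/4 (I = -(6*(-2) - 2)/8 = -(-12 - 2)/8 = -1/8*(-14) = 7/4 ≈ 1.7500)
B(D) = 7/4 + D*(4 + 2*D) (B(D) = 7/4 + (4 + 2*D)*D = 7/4 + D*(4 + 2*D))
1/(C(-80) + B(-288)) = 1/((146 - 80) + (7/4 + 2*(-288)*(2 - 288))) = 1/(66 + (7/4 + 2*(-288)*(-286))) = 1/(66 + (7/4 + 164736)) = 1/(66 + 658951/4) = 1/(659215/4) = 4/659215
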